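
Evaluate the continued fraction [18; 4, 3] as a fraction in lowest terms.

237/13

Fold from the inside: start with 3/1.
  4 + 1/3 = 13/3
  18 + 3/13 = 237/13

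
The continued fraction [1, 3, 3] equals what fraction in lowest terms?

Using pₖ = aₖpₖ₋₁ + pₖ₋₂ and qₖ = aₖqₖ₋₁ + qₖ₋₂:
  k=0: a=1, p=1, q=1
  k=1: a=3, p=4, q=3
  k=2: a=3, p=13, q=10

13/10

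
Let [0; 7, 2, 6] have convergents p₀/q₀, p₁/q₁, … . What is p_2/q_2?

Using pₖ = aₖpₖ₋₁ + pₖ₋₂, qₖ = aₖqₖ₋₁ + qₖ₋₂ (with p₋₁=1, p₋₂=0, q₋₁=0, q₋₂=1):
  k=0: a=0, p=0, q=1
  k=1: a=7, p=1, q=7
  k=2: a=2, p=2, q=15

2/15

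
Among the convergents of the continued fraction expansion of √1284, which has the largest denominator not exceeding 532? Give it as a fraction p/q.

15444/431

√1284 = [35; 1, 4, 1, 70, …] (period length 4).
Convergents:
  p_0/q_0 = 35/1
  p_1/q_1 = 36/1
  p_2/q_2 = 179/5
  p_3/q_3 = 215/6
  p_4/q_4 = 15229/425
  p_5/q_5 = 15444/431
  p_6/q_6 = 77005/2149
q_5 = 431 ≤ 532 < 2149 = q_6, so the answer is 15444/431.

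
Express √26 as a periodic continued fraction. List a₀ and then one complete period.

a₀ = ⌊√26⌋ = 5.
With m₀=0, d₀=1 and mₖ₊₁ = dₖaₖ − mₖ, dₖ₊₁ = (n − mₖ₊₁²)/dₖ, aₖ₊₁ = ⌊(a₀+mₖ₊₁)/dₖ₊₁⌋:
  k=1: m=5, d=1, a=10
d=1 and a=2a₀=10 at k=1, so the next step gives (m, d) = (5, 1) again — its k=1 value — and the period has length 1.

[5; 10]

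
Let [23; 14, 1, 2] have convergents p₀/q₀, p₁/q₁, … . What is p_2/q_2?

Using pₖ = aₖpₖ₋₁ + pₖ₋₂, qₖ = aₖqₖ₋₁ + qₖ₋₂ (with p₋₁=1, p₋₂=0, q₋₁=0, q₋₂=1):
  k=0: a=23, p=23, q=1
  k=1: a=14, p=323, q=14
  k=2: a=1, p=346, q=15

346/15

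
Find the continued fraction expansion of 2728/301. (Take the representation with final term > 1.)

2728 = 9×301 + 19
301 = 15×19 + 16
19 = 1×16 + 3
16 = 5×3 + 1
3 = 3×1 + 0  (stop)
So 2728/301 = [9; 15, 1, 5, 3].

[9; 15, 1, 5, 3]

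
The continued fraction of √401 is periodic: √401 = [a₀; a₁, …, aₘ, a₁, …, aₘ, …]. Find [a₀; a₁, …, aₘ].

a₀ = ⌊√401⌋ = 20.

[20; 40]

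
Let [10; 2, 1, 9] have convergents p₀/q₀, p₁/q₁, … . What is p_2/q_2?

Using pₖ = aₖpₖ₋₁ + pₖ₋₂, qₖ = aₖqₖ₋₁ + qₖ₋₂ (with p₋₁=1, p₋₂=0, q₋₁=0, q₋₂=1):
  k=0: a=10, p=10, q=1
  k=1: a=2, p=21, q=2
  k=2: a=1, p=31, q=3

31/3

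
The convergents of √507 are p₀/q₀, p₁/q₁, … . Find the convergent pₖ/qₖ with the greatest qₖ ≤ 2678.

60142/2671

√507 = [22; 1, 1, 14, 1, 1, 44, …] (period length 6).
Convergents:
  p_0/q_0 = 22/1
  p_1/q_1 = 23/1
  p_2/q_2 = 45/2
  p_3/q_3 = 653/29
  p_4/q_4 = 698/31
  p_5/q_5 = 1351/60
  p_6/q_6 = 60142/2671
  p_7/q_7 = 61493/2731
q_6 = 2671 ≤ 2678 < 2731 = q_7, so the answer is 60142/2671.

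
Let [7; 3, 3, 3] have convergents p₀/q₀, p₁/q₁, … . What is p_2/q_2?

Using pₖ = aₖpₖ₋₁ + pₖ₋₂, qₖ = aₖqₖ₋₁ + qₖ₋₂ (with p₋₁=1, p₋₂=0, q₋₁=0, q₋₂=1):
  k=0: a=7, p=7, q=1
  k=1: a=3, p=22, q=3
  k=2: a=3, p=73, q=10

73/10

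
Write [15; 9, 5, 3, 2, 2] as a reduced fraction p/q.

Using pₖ = aₖpₖ₋₁ + pₖ₋₂ and qₖ = aₖqₖ₋₁ + qₖ₋₂:
  k=0: a=15, p=15, q=1
  k=1: a=9, p=136, q=9
  k=2: a=5, p=695, q=46
  k=3: a=3, p=2221, q=147
  k=4: a=2, p=5137, q=340
  k=5: a=2, p=12495, q=827

12495/827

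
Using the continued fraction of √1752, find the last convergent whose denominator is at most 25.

293/7

√1752 = [41; 1, 5, 1, 82, …] (period length 4).
Convergents:
  p_0/q_0 = 41/1
  p_1/q_1 = 42/1
  p_2/q_2 = 251/6
  p_3/q_3 = 293/7
  p_4/q_4 = 24277/580
q_3 = 7 ≤ 25 < 580 = q_4, so the answer is 293/7.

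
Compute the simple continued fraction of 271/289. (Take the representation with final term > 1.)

271 = 0×289 + 271
289 = 1×271 + 18
271 = 15×18 + 1
18 = 18×1 + 0  (stop)
So 271/289 = [0; 1, 15, 18].

[0; 1, 15, 18]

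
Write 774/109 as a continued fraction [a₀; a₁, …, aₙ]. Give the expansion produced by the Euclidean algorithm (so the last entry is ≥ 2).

774 = 7*109 + 11
109 = 9*11 + 10
11 = 1*10 + 1
10 = 10*1 + 0  (stop)
So 774/109 = [7; 9, 1, 10].

[7; 9, 1, 10]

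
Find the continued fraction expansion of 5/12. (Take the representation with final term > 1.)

[0; 2, 2, 2]

5 = 0×12 + 5
12 = 2×5 + 2
5 = 2×2 + 1
2 = 2×1 + 0  (stop)
So 5/12 = [0; 2, 2, 2].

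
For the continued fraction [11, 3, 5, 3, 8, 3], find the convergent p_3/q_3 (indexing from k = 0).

Using pₖ = aₖpₖ₋₁ + pₖ₋₂, qₖ = aₖqₖ₋₁ + qₖ₋₂ (with p₋₁=1, p₋₂=0, q₋₁=0, q₋₂=1):
  k=0: a=11, p=11, q=1
  k=1: a=3, p=34, q=3
  k=2: a=5, p=181, q=16
  k=3: a=3, p=577, q=51

577/51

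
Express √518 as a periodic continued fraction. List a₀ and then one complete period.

[22; 1, 3, 6, 3, 1, 44]

a₀ = ⌊√518⌋ = 22.
With m₀=0, d₀=1 and mₖ₊₁ = dₖaₖ − mₖ, dₖ₊₁ = (n − mₖ₊₁²)/dₖ, aₖ₊₁ = ⌊(a₀+mₖ₊₁)/dₖ₊₁⌋:
  k=1: m=22, d=34, a=1
  k=2: m=12, d=11, a=3
  k=3: m=21, d=7, a=6
  k=4: m=21, d=11, a=3
  k=5: m=12, d=34, a=1
  k=6: m=22, d=1, a=44
d=1 and a=2a₀=44 at k=6, so the next step gives (m, d) = (22, 34) again — its k=1 value — and the period has length 6.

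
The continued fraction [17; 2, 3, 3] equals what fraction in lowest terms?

Using pₖ = aₖpₖ₋₁ + pₖ₋₂ and qₖ = aₖqₖ₋₁ + qₖ₋₂:
  k=0: a=17, p=17, q=1
  k=1: a=2, p=35, q=2
  k=2: a=3, p=122, q=7
  k=3: a=3, p=401, q=23

401/23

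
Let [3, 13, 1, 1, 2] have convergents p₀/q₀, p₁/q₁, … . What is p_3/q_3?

83/27

Using pₖ = aₖpₖ₋₁ + pₖ₋₂, qₖ = aₖqₖ₋₁ + qₖ₋₂ (with p₋₁=1, p₋₂=0, q₋₁=0, q₋₂=1):
  k=0: a=3, p=3, q=1
  k=1: a=13, p=40, q=13
  k=2: a=1, p=43, q=14
  k=3: a=1, p=83, q=27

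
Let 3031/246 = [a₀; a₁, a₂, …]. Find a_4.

3031 = 12·246 + 79   →  a_0 = 12
246 = 3·79 + 9   →  a_1 = 3
79 = 8·9 + 7   →  a_2 = 8
9 = 1·7 + 2   →  a_3 = 1
7 = 3·2 + 1   →  a_4 = 3

3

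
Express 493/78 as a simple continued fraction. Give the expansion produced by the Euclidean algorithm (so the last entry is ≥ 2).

[6; 3, 8, 3]

493 = 6*78 + 25
78 = 3*25 + 3
25 = 8*3 + 1
3 = 3*1 + 0  (stop)
So 493/78 = [6; 3, 8, 3].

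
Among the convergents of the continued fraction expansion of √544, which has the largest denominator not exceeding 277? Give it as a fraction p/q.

√544 = [23; 3, 11, 3, 46, …] (period length 4).
Convergents:
  p_0/q_0 = 23/1
  p_1/q_1 = 70/3
  p_2/q_2 = 793/34
  p_3/q_3 = 2449/105
  p_4/q_4 = 113447/4864
q_3 = 105 ≤ 277 < 4864 = q_4, so the answer is 2449/105.

2449/105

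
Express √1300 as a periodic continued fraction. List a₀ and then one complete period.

a₀ = ⌊√1300⌋ = 36.
With m₀=0, d₀=1 and mₖ₊₁ = dₖaₖ − mₖ, dₖ₊₁ = (n − mₖ₊₁²)/dₖ, aₖ₊₁ = ⌊(a₀+mₖ₊₁)/dₖ₊₁⌋:
  k=1: m=36, d=4, a=18
  k=2: m=36, d=1, a=72
d=1 and a=2a₀=72 at k=2, so the next step gives (m, d) = (36, 4) again — its k=1 value — and the period has length 2.

[36; 18, 72]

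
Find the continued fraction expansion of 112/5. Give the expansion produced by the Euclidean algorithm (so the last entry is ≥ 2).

112 = 22*5 + 2
5 = 2*2 + 1
2 = 2*1 + 0  (stop)
So 112/5 = [22; 2, 2].

[22; 2, 2]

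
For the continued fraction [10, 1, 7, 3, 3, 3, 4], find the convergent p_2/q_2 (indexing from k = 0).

Using pₖ = aₖpₖ₋₁ + pₖ₋₂, qₖ = aₖqₖ₋₁ + qₖ₋₂ (with p₋₁=1, p₋₂=0, q₋₁=0, q₋₂=1):
  k=0: a=10, p=10, q=1
  k=1: a=1, p=11, q=1
  k=2: a=7, p=87, q=8

87/8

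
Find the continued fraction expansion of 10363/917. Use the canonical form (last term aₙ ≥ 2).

[11; 3, 3, 9, 1, 8]

10363 = 11*917 + 276
917 = 3*276 + 89
276 = 3*89 + 9
89 = 9*9 + 8
9 = 1*8 + 1
8 = 8*1 + 0  (stop)
So 10363/917 = [11; 3, 3, 9, 1, 8].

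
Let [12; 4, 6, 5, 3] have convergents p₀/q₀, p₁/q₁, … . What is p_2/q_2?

Using pₖ = aₖpₖ₋₁ + pₖ₋₂, qₖ = aₖqₖ₋₁ + qₖ₋₂ (with p₋₁=1, p₋₂=0, q₋₁=0, q₋₂=1):
  k=0: a=12, p=12, q=1
  k=1: a=4, p=49, q=4
  k=2: a=6, p=306, q=25

306/25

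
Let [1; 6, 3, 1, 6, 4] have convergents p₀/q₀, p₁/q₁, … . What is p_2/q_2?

Using pₖ = aₖpₖ₋₁ + pₖ₋₂, qₖ = aₖqₖ₋₁ + qₖ₋₂ (with p₋₁=1, p₋₂=0, q₋₁=0, q₋₂=1):
  k=0: a=1, p=1, q=1
  k=1: a=6, p=7, q=6
  k=2: a=3, p=22, q=19

22/19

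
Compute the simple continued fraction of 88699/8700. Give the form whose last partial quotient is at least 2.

[10; 5, 8, 3, 2, 9, 3]

88699 = 10×8700 + 1699
8700 = 5×1699 + 205
1699 = 8×205 + 59
205 = 3×59 + 28
59 = 2×28 + 3
28 = 9×3 + 1
3 = 3×1 + 0  (stop)
So 88699/8700 = [10; 5, 8, 3, 2, 9, 3].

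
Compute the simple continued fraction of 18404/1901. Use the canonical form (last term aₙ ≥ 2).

[9; 1, 2, 7, 3, 3, 8]

18404 = 9·1901 + 1295
1901 = 1·1295 + 606
1295 = 2·606 + 83
606 = 7·83 + 25
83 = 3·25 + 8
25 = 3·8 + 1
8 = 8·1 + 0  (stop)
So 18404/1901 = [9; 1, 2, 7, 3, 3, 8].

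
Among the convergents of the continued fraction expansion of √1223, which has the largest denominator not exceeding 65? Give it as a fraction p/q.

√1223 = [34; 1, 33, 1, 68, …] (period length 4).
Convergents:
  p_0/q_0 = 34/1
  p_1/q_1 = 35/1
  p_2/q_2 = 1189/34
  p_3/q_3 = 1224/35
  p_4/q_4 = 84421/2414
q_3 = 35 ≤ 65 < 2414 = q_4, so the answer is 1224/35.

1224/35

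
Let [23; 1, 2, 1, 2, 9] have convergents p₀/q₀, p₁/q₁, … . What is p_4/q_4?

Using pₖ = aₖpₖ₋₁ + pₖ₋₂, qₖ = aₖqₖ₋₁ + qₖ₋₂ (with p₋₁=1, p₋₂=0, q₋₁=0, q₋₂=1):
  k=0: a=23, p=23, q=1
  k=1: a=1, p=24, q=1
  k=2: a=2, p=71, q=3
  k=3: a=1, p=95, q=4
  k=4: a=2, p=261, q=11

261/11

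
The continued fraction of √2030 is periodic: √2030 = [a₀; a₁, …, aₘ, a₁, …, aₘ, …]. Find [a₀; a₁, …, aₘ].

[45; 18, 90]

a₀ = ⌊√2030⌋ = 45.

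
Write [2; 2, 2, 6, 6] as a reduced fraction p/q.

Using pₖ = aₖpₖ₋₁ + pₖ₋₂ and qₖ = aₖqₖ₋₁ + qₖ₋₂:
  k=0: a=2, p=2, q=1
  k=1: a=2, p=5, q=2
  k=2: a=2, p=12, q=5
  k=3: a=6, p=77, q=32
  k=4: a=6, p=474, q=197

474/197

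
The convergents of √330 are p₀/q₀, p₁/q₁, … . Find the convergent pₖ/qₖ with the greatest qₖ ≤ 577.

√330 = [18; 6, 36, …] (period length 2).
Convergents:
  p_0/q_0 = 18/1
  p_1/q_1 = 109/6
  p_2/q_2 = 3942/217
  p_3/q_3 = 23761/1308
q_2 = 217 ≤ 577 < 1308 = q_3, so the answer is 3942/217.

3942/217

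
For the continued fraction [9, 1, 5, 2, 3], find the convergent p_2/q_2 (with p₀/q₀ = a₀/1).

59/6

Using pₖ = aₖpₖ₋₁ + pₖ₋₂, qₖ = aₖqₖ₋₁ + qₖ₋₂ (with p₋₁=1, p₋₂=0, q₋₁=0, q₋₂=1):
  k=0: a=9, p=9, q=1
  k=1: a=1, p=10, q=1
  k=2: a=5, p=59, q=6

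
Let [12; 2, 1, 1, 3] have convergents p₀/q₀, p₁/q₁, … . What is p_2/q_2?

Using pₖ = aₖpₖ₋₁ + pₖ₋₂, qₖ = aₖqₖ₋₁ + qₖ₋₂ (with p₋₁=1, p₋₂=0, q₋₁=0, q₋₂=1):
  k=0: a=12, p=12, q=1
  k=1: a=2, p=25, q=2
  k=2: a=1, p=37, q=3

37/3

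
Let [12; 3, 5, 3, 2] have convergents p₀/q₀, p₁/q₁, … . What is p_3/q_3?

Using pₖ = aₖpₖ₋₁ + pₖ₋₂, qₖ = aₖqₖ₋₁ + qₖ₋₂ (with p₋₁=1, p₋₂=0, q₋₁=0, q₋₂=1):
  k=0: a=12, p=12, q=1
  k=1: a=3, p=37, q=3
  k=2: a=5, p=197, q=16
  k=3: a=3, p=628, q=51

628/51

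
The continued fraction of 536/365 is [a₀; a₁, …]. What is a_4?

3

536 = 1·365 + 171   →  a_0 = 1
365 = 2·171 + 23   →  a_1 = 2
171 = 7·23 + 10   →  a_2 = 7
23 = 2·10 + 3   →  a_3 = 2
10 = 3·3 + 1   →  a_4 = 3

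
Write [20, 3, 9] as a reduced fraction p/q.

Using pₖ = aₖpₖ₋₁ + pₖ₋₂ and qₖ = aₖqₖ₋₁ + qₖ₋₂:
  k=0: a=20, p=20, q=1
  k=1: a=3, p=61, q=3
  k=2: a=9, p=569, q=28

569/28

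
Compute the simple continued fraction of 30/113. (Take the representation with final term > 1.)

[0; 3, 1, 3, 3, 2]

30 = 0×113 + 30
113 = 3×30 + 23
30 = 1×23 + 7
23 = 3×7 + 2
7 = 3×2 + 1
2 = 2×1 + 0  (stop)
So 30/113 = [0; 3, 1, 3, 3, 2].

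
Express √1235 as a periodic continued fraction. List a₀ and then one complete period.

a₀ = ⌊√1235⌋ = 35.
With m₀=0, d₀=1 and mₖ₊₁ = dₖaₖ − mₖ, dₖ₊₁ = (n − mₖ₊₁²)/dₖ, aₖ₊₁ = ⌊(a₀+mₖ₊₁)/dₖ₊₁⌋:
  k=1: m=35, d=10, a=7
  k=2: m=35, d=1, a=70
d=1 and a=2a₀=70 at k=2, so the next step gives (m, d) = (35, 10) again — its k=1 value — and the period has length 2.

[35; 7, 70]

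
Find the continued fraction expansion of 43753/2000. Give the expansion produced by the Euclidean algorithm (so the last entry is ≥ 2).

43753 = 21×2000 + 1753
2000 = 1×1753 + 247
1753 = 7×247 + 24
247 = 10×24 + 7
24 = 3×7 + 3
7 = 2×3 + 1
3 = 3×1 + 0  (stop)
So 43753/2000 = [21; 1, 7, 10, 3, 2, 3].

[21; 1, 7, 10, 3, 2, 3]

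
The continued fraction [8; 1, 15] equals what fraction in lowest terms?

Fold from the inside: start with 15/1.
  1 + 1/15 = 16/15
  8 + 15/16 = 143/16

143/16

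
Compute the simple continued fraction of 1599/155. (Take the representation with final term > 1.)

[10; 3, 6, 8]

1599 = 10*155 + 49
155 = 3*49 + 8
49 = 6*8 + 1
8 = 8*1 + 0  (stop)
So 1599/155 = [10; 3, 6, 8].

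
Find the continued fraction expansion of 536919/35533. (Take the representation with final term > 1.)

536919 = 15*35533 + 3924
35533 = 9*3924 + 217
3924 = 18*217 + 18
217 = 12*18 + 1
18 = 18*1 + 0  (stop)
So 536919/35533 = [15; 9, 18, 12, 18].

[15; 9, 18, 12, 18]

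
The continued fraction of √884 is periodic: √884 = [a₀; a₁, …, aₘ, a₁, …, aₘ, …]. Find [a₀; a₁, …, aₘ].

a₀ = ⌊√884⌋ = 29.
With m₀=0, d₀=1 and mₖ₊₁ = dₖaₖ − mₖ, dₖ₊₁ = (n − mₖ₊₁²)/dₖ, aₖ₊₁ = ⌊(a₀+mₖ₊₁)/dₖ₊₁⌋:
  k=1: m=29, d=43, a=1
  k=2: m=14, d=16, a=2
  k=3: m=18, d=35, a=1
  k=4: m=17, d=17, a=2
  k=5: m=17, d=35, a=1
  k=6: m=18, d=16, a=2
  k=7: m=14, d=43, a=1
  k=8: m=29, d=1, a=58
d=1 and a=2a₀=58 at k=8, so the next step gives (m, d) = (29, 43) again — its k=1 value — and the period has length 8.

[29; 1, 2, 1, 2, 1, 2, 1, 58]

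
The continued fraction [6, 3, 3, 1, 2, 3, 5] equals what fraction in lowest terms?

Using pₖ = aₖpₖ₋₁ + pₖ₋₂ and qₖ = aₖqₖ₋₁ + qₖ₋₂:
  k=0: a=6, p=6, q=1
  k=1: a=3, p=19, q=3
  k=2: a=3, p=63, q=10
  k=3: a=1, p=82, q=13
  k=4: a=2, p=227, q=36
  k=5: a=3, p=763, q=121
  k=6: a=5, p=4042, q=641

4042/641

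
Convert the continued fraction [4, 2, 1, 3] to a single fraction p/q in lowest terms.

48/11

Using pₖ = aₖpₖ₋₁ + pₖ₋₂ and qₖ = aₖqₖ₋₁ + qₖ₋₂:
  k=0: a=4, p=4, q=1
  k=1: a=2, p=9, q=2
  k=2: a=1, p=13, q=3
  k=3: a=3, p=48, q=11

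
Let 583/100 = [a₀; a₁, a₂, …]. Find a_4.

583 = 5·100 + 83   →  a_0 = 5
100 = 1·83 + 17   →  a_1 = 1
83 = 4·17 + 15   →  a_2 = 4
17 = 1·15 + 2   →  a_3 = 1
15 = 7·2 + 1   →  a_4 = 7

7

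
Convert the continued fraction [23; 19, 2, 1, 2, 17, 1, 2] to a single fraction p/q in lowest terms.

193380/8389

Fold from the inside: start with 2/1.
  1 + 1/2 = 3/2
  17 + 2/3 = 53/3
  2 + 3/53 = 109/53
  1 + 53/109 = 162/109
  2 + 109/162 = 433/162
  19 + 162/433 = 8389/433
  23 + 433/8389 = 193380/8389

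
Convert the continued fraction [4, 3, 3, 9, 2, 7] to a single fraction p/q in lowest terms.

6301/1465

Fold from the inside: start with 7/1.
  2 + 1/7 = 15/7
  9 + 7/15 = 142/15
  3 + 15/142 = 441/142
  3 + 142/441 = 1465/441
  4 + 441/1465 = 6301/1465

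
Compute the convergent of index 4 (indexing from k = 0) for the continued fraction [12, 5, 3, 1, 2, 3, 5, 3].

707/58

Using pₖ = aₖpₖ₋₁ + pₖ₋₂, qₖ = aₖqₖ₋₁ + qₖ₋₂ (with p₋₁=1, p₋₂=0, q₋₁=0, q₋₂=1):
  k=0: a=12, p=12, q=1
  k=1: a=5, p=61, q=5
  k=2: a=3, p=195, q=16
  k=3: a=1, p=256, q=21
  k=4: a=2, p=707, q=58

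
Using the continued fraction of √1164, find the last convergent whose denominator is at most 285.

9587/281

√1164 = [34; 8, 1, 1, 16, 1, 1, 8, 68, …] (period length 8).
Convergents:
  p_0/q_0 = 34/1
  p_1/q_1 = 273/8
  p_2/q_2 = 307/9
  p_3/q_3 = 580/17
  p_4/q_4 = 9587/281
  p_5/q_5 = 10167/298
q_4 = 281 ≤ 285 < 298 = q_5, so the answer is 9587/281.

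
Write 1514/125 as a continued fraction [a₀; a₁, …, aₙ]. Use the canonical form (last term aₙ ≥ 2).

1514 = 12·125 + 14
125 = 8·14 + 13
14 = 1·13 + 1
13 = 13·1 + 0  (stop)
So 1514/125 = [12; 8, 1, 13].

[12; 8, 1, 13]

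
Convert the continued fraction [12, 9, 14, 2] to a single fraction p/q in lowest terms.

3185/263

Using pₖ = aₖpₖ₋₁ + pₖ₋₂ and qₖ = aₖqₖ₋₁ + qₖ₋₂:
  k=0: a=12, p=12, q=1
  k=1: a=9, p=109, q=9
  k=2: a=14, p=1538, q=127
  k=3: a=2, p=3185, q=263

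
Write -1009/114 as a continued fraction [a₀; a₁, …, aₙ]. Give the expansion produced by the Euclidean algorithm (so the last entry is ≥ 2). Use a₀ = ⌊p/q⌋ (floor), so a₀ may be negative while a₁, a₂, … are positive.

[-9; 6, 1, 2, 2, 2]

-1009 = -9×114 + 17
114 = 6×17 + 12
17 = 1×12 + 5
12 = 2×5 + 2
5 = 2×2 + 1
2 = 2×1 + 0  (stop)
So -1009/114 = [-9; 6, 1, 2, 2, 2].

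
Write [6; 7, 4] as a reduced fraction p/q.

Using pₖ = aₖpₖ₋₁ + pₖ₋₂ and qₖ = aₖqₖ₋₁ + qₖ₋₂:
  k=0: a=6, p=6, q=1
  k=1: a=7, p=43, q=7
  k=2: a=4, p=178, q=29

178/29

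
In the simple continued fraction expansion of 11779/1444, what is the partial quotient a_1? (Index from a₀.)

6

11779 = 8·1444 + 227   →  a_0 = 8
1444 = 6·227 + 82   →  a_1 = 6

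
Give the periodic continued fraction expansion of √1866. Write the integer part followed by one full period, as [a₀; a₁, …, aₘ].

a₀ = ⌊√1866⌋ = 43.
With m₀=0, d₀=1 and mₖ₊₁ = dₖaₖ − mₖ, dₖ₊₁ = (n − mₖ₊₁²)/dₖ, aₖ₊₁ = ⌊(a₀+mₖ₊₁)/dₖ₊₁⌋:
  k=1: m=43, d=17, a=5
  k=2: m=42, d=6, a=14
  k=3: m=42, d=17, a=5
  k=4: m=43, d=1, a=86
d=1 and a=2a₀=86 at k=4, so the next step gives (m, d) = (43, 17) again — its k=1 value — and the period has length 4.

[43; 5, 14, 5, 86]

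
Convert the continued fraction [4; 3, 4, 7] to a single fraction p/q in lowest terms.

Using pₖ = aₖpₖ₋₁ + pₖ₋₂ and qₖ = aₖqₖ₋₁ + qₖ₋₂:
  k=0: a=4, p=4, q=1
  k=1: a=3, p=13, q=3
  k=2: a=4, p=56, q=13
  k=3: a=7, p=405, q=94

405/94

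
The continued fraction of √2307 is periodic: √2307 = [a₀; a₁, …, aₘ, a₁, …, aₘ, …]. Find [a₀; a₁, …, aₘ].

a₀ = ⌊√2307⌋ = 48.
With m₀=0, d₀=1 and mₖ₊₁ = dₖaₖ − mₖ, dₖ₊₁ = (n − mₖ₊₁²)/dₖ, aₖ₊₁ = ⌊(a₀+mₖ₊₁)/dₖ₊₁⌋:
  k=1: m=48, d=3, a=32
  k=2: m=48, d=1, a=96
d=1 and a=2a₀=96 at k=2, so the next step gives (m, d) = (48, 3) again — its k=1 value — and the period has length 2.

[48; 32, 96]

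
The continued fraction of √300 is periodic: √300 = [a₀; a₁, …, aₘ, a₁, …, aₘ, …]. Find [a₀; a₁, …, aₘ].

a₀ = ⌊√300⌋ = 17.
With m₀=0, d₀=1 and mₖ₊₁ = dₖaₖ − mₖ, dₖ₊₁ = (n − mₖ₊₁²)/dₖ, aₖ₊₁ = ⌊(a₀+mₖ₊₁)/dₖ₊₁⌋:
  k=1: m=17, d=11, a=3
  k=2: m=16, d=4, a=8
  k=3: m=16, d=11, a=3
  k=4: m=17, d=1, a=34
d=1 and a=2a₀=34 at k=4, so the next step gives (m, d) = (17, 11) again — its k=1 value — and the period has length 4.

[17; 3, 8, 3, 34]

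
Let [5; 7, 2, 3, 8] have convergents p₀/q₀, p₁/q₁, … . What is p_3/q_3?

267/52

Using pₖ = aₖpₖ₋₁ + pₖ₋₂, qₖ = aₖqₖ₋₁ + qₖ₋₂ (with p₋₁=1, p₋₂=0, q₋₁=0, q₋₂=1):
  k=0: a=5, p=5, q=1
  k=1: a=7, p=36, q=7
  k=2: a=2, p=77, q=15
  k=3: a=3, p=267, q=52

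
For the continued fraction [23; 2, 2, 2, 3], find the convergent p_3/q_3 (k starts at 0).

Using pₖ = aₖpₖ₋₁ + pₖ₋₂, qₖ = aₖqₖ₋₁ + qₖ₋₂ (with p₋₁=1, p₋₂=0, q₋₁=0, q₋₂=1):
  k=0: a=23, p=23, q=1
  k=1: a=2, p=47, q=2
  k=2: a=2, p=117, q=5
  k=3: a=2, p=281, q=12

281/12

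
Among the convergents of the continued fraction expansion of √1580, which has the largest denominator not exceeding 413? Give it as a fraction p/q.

12680/319

√1580 = [39; 1, 2, 1, 78, …] (period length 4).
Convergents:
  p_0/q_0 = 39/1
  p_1/q_1 = 40/1
  p_2/q_2 = 119/3
  p_3/q_3 = 159/4
  p_4/q_4 = 12521/315
  p_5/q_5 = 12680/319
  p_6/q_6 = 37881/953
q_5 = 319 ≤ 413 < 953 = q_6, so the answer is 12680/319.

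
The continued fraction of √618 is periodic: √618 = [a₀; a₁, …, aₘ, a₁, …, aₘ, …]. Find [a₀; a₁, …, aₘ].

a₀ = ⌊√618⌋ = 24.

[24; 1, 6, 8, 6, 1, 48]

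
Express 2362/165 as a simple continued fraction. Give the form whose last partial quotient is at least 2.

2362 = 14×165 + 52
165 = 3×52 + 9
52 = 5×9 + 7
9 = 1×7 + 2
7 = 3×2 + 1
2 = 2×1 + 0  (stop)
So 2362/165 = [14; 3, 5, 1, 3, 2].

[14; 3, 5, 1, 3, 2]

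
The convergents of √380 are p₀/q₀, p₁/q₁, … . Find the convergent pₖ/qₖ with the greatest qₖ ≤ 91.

1501/77

√380 = [19; 2, 38, …] (period length 2).
Convergents:
  p_0/q_0 = 19/1
  p_1/q_1 = 39/2
  p_2/q_2 = 1501/77
  p_3/q_3 = 3041/156
q_2 = 77 ≤ 91 < 156 = q_3, so the answer is 1501/77.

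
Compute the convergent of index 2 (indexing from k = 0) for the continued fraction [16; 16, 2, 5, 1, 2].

Using pₖ = aₖpₖ₋₁ + pₖ₋₂, qₖ = aₖqₖ₋₁ + qₖ₋₂ (with p₋₁=1, p₋₂=0, q₋₁=0, q₋₂=1):
  k=0: a=16, p=16, q=1
  k=1: a=16, p=257, q=16
  k=2: a=2, p=530, q=33

530/33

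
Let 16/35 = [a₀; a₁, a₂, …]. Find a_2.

5

16 = 0·35 + 16   →  a_0 = 0
35 = 2·16 + 3   →  a_1 = 2
16 = 5·3 + 1   →  a_2 = 5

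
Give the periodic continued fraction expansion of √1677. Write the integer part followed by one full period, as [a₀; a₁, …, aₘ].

a₀ = ⌊√1677⌋ = 40.
With m₀=0, d₀=1 and mₖ₊₁ = dₖaₖ − mₖ, dₖ₊₁ = (n − mₖ₊₁²)/dₖ, aₖ₊₁ = ⌊(a₀+mₖ₊₁)/dₖ₊₁⌋:
  k=1: m=40, d=77, a=1
  k=2: m=37, d=4, a=19
  k=3: m=39, d=39, a=2
  k=4: m=39, d=4, a=19
  k=5: m=37, d=77, a=1
  k=6: m=40, d=1, a=80
d=1 and a=2a₀=80 at k=6, so the next step gives (m, d) = (40, 77) again — its k=1 value — and the period has length 6.

[40; 1, 19, 2, 19, 1, 80]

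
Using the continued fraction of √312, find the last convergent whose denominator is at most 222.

√312 = [17; 1, 1, 1, 34, …] (period length 4).
Convergents:
  p_0/q_0 = 17/1
  p_1/q_1 = 18/1
  p_2/q_2 = 35/2
  p_3/q_3 = 53/3
  p_4/q_4 = 1837/104
  p_5/q_5 = 1890/107
  p_6/q_6 = 3727/211
  p_7/q_7 = 5617/318
q_6 = 211 ≤ 222 < 318 = q_7, so the answer is 3727/211.

3727/211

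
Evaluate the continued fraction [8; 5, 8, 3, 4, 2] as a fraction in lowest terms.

10113/1234

Fold from the inside: start with 2/1.
  4 + 1/2 = 9/2
  3 + 2/9 = 29/9
  8 + 9/29 = 241/29
  5 + 29/241 = 1234/241
  8 + 241/1234 = 10113/1234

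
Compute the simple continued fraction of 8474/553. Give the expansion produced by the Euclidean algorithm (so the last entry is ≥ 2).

8474 = 15×553 + 179
553 = 3×179 + 16
179 = 11×16 + 3
16 = 5×3 + 1
3 = 3×1 + 0  (stop)
So 8474/553 = [15; 3, 11, 5, 3].

[15; 3, 11, 5, 3]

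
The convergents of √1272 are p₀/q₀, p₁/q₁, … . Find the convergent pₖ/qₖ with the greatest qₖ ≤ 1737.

22897/642

√1272 = [35; 1, 1, 1, 70, …] (period length 4).
Convergents:
  p_0/q_0 = 35/1
  p_1/q_1 = 36/1
  p_2/q_2 = 71/2
  p_3/q_3 = 107/3
  p_4/q_4 = 7561/212
  p_5/q_5 = 7668/215
  p_6/q_6 = 15229/427
  p_7/q_7 = 22897/642
  p_8/q_8 = 1618019/45367
q_7 = 642 ≤ 1737 < 45367 = q_8, so the answer is 22897/642.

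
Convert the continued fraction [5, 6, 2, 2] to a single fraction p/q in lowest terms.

165/32

Fold from the inside: start with 2/1.
  2 + 1/2 = 5/2
  6 + 2/5 = 32/5
  5 + 5/32 = 165/32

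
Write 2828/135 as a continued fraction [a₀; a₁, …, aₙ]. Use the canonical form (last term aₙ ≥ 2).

2828 = 20*135 + 128
135 = 1*128 + 7
128 = 18*7 + 2
7 = 3*2 + 1
2 = 2*1 + 0  (stop)
So 2828/135 = [20; 1, 18, 3, 2].

[20; 1, 18, 3, 2]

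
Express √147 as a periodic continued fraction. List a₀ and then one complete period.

[12; 8, 24]

a₀ = ⌊√147⌋ = 12.
With m₀=0, d₀=1 and mₖ₊₁ = dₖaₖ − mₖ, dₖ₊₁ = (n − mₖ₊₁²)/dₖ, aₖ₊₁ = ⌊(a₀+mₖ₊₁)/dₖ₊₁⌋:
  k=1: m=12, d=3, a=8
  k=2: m=12, d=1, a=24
d=1 and a=2a₀=24 at k=2, so the next step gives (m, d) = (12, 3) again — its k=1 value — and the period has length 2.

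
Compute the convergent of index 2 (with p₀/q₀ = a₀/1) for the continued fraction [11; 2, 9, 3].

218/19

Using pₖ = aₖpₖ₋₁ + pₖ₋₂, qₖ = aₖqₖ₋₁ + qₖ₋₂ (with p₋₁=1, p₋₂=0, q₋₁=0, q₋₂=1):
  k=0: a=11, p=11, q=1
  k=1: a=2, p=23, q=2
  k=2: a=9, p=218, q=19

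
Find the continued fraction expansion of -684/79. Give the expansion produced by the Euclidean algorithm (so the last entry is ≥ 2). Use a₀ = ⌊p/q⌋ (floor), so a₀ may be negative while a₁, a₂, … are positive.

[-9; 2, 1, 12, 2]

-684 = -9·79 + 27
79 = 2·27 + 25
27 = 1·25 + 2
25 = 12·2 + 1
2 = 2·1 + 0  (stop)
So -684/79 = [-9; 2, 1, 12, 2].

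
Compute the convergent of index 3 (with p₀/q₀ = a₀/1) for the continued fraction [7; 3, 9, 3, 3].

637/87

Using pₖ = aₖpₖ₋₁ + pₖ₋₂, qₖ = aₖqₖ₋₁ + qₖ₋₂ (with p₋₁=1, p₋₂=0, q₋₁=0, q₋₂=1):
  k=0: a=7, p=7, q=1
  k=1: a=3, p=22, q=3
  k=2: a=9, p=205, q=28
  k=3: a=3, p=637, q=87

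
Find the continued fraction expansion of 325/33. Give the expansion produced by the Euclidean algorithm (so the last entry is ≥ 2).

[9; 1, 5, 1, 1, 2]

325 = 9*33 + 28
33 = 1*28 + 5
28 = 5*5 + 3
5 = 1*3 + 2
3 = 1*2 + 1
2 = 2*1 + 0  (stop)
So 325/33 = [9; 1, 5, 1, 1, 2].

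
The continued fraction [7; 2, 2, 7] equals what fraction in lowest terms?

Using pₖ = aₖpₖ₋₁ + pₖ₋₂ and qₖ = aₖqₖ₋₁ + qₖ₋₂:
  k=0: a=7, p=7, q=1
  k=1: a=2, p=15, q=2
  k=2: a=2, p=37, q=5
  k=3: a=7, p=274, q=37

274/37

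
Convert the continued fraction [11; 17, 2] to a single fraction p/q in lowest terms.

Fold from the inside: start with 2/1.
  17 + 1/2 = 35/2
  11 + 2/35 = 387/35

387/35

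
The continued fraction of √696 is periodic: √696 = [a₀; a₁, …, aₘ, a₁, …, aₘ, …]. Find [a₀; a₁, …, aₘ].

[26; 2, 1, 1, 1, 1, 1, 2, 52]

a₀ = ⌊√696⌋ = 26.
With m₀=0, d₀=1 and mₖ₊₁ = dₖaₖ − mₖ, dₖ₊₁ = (n − mₖ₊₁²)/dₖ, aₖ₊₁ = ⌊(a₀+mₖ₊₁)/dₖ₊₁⌋:
  k=1: m=26, d=20, a=2
  k=2: m=14, d=25, a=1
  k=3: m=11, d=23, a=1
  k=4: m=12, d=24, a=1
  k=5: m=12, d=23, a=1
  k=6: m=11, d=25, a=1
  k=7: m=14, d=20, a=2
  k=8: m=26, d=1, a=52
d=1 and a=2a₀=52 at k=8, so the next step gives (m, d) = (26, 20) again — its k=1 value — and the period has length 8.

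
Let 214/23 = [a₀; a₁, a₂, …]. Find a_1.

3

214 = 9·23 + 7   →  a_0 = 9
23 = 3·7 + 2   →  a_1 = 3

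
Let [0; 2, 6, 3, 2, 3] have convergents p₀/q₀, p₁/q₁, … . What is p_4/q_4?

Using pₖ = aₖpₖ₋₁ + pₖ₋₂, qₖ = aₖqₖ₋₁ + qₖ₋₂ (with p₋₁=1, p₋₂=0, q₋₁=0, q₋₂=1):
  k=0: a=0, p=0, q=1
  k=1: a=2, p=1, q=2
  k=2: a=6, p=6, q=13
  k=3: a=3, p=19, q=41
  k=4: a=2, p=44, q=95

44/95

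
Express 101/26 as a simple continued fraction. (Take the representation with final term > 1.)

101 = 3×26 + 23
26 = 1×23 + 3
23 = 7×3 + 2
3 = 1×2 + 1
2 = 2×1 + 0  (stop)
So 101/26 = [3; 1, 7, 1, 2].

[3; 1, 7, 1, 2]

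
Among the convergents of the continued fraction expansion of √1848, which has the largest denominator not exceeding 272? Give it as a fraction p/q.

3697/86

√1848 = [42; 1, 84, …] (period length 2).
Convergents:
  p_0/q_0 = 42/1
  p_1/q_1 = 43/1
  p_2/q_2 = 3654/85
  p_3/q_3 = 3697/86
  p_4/q_4 = 314202/7309
q_3 = 86 ≤ 272 < 7309 = q_4, so the answer is 3697/86.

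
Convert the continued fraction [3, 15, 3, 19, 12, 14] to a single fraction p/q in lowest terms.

Using pₖ = aₖpₖ₋₁ + pₖ₋₂ and qₖ = aₖqₖ₋₁ + qₖ₋₂:
  k=0: a=3, p=3, q=1
  k=1: a=15, p=46, q=15
  k=2: a=3, p=141, q=46
  k=3: a=19, p=2725, q=889
  k=4: a=12, p=32841, q=10714
  k=5: a=14, p=462499, q=150885

462499/150885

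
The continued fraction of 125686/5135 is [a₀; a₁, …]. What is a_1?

125686 = 24·5135 + 2446   →  a_0 = 24
5135 = 2·2446 + 243   →  a_1 = 2

2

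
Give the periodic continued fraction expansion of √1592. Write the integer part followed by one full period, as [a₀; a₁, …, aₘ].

[39; 1, 8, 1, 78]

a₀ = ⌊√1592⌋ = 39.
With m₀=0, d₀=1 and mₖ₊₁ = dₖaₖ − mₖ, dₖ₊₁ = (n − mₖ₊₁²)/dₖ, aₖ₊₁ = ⌊(a₀+mₖ₊₁)/dₖ₊₁⌋:
  k=1: m=39, d=71, a=1
  k=2: m=32, d=8, a=8
  k=3: m=32, d=71, a=1
  k=4: m=39, d=1, a=78
d=1 and a=2a₀=78 at k=4, so the next step gives (m, d) = (39, 71) again — its k=1 value — and the period has length 4.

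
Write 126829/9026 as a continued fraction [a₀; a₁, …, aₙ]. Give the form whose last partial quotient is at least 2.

[14; 19, 2, 2, 3, 3, 8]

126829 = 14·9026 + 465
9026 = 19·465 + 191
465 = 2·191 + 83
191 = 2·83 + 25
83 = 3·25 + 8
25 = 3·8 + 1
8 = 8·1 + 0  (stop)
So 126829/9026 = [14; 19, 2, 2, 3, 3, 8].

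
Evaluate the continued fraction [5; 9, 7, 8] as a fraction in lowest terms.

Fold from the inside: start with 8/1.
  7 + 1/8 = 57/8
  9 + 8/57 = 521/57
  5 + 57/521 = 2662/521

2662/521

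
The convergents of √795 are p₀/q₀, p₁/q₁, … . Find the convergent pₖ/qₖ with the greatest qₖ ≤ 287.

6626/235

√795 = [28; 5, 9, 5, 56, …] (period length 4).
Convergents:
  p_0/q_0 = 28/1
  p_1/q_1 = 141/5
  p_2/q_2 = 1297/46
  p_3/q_3 = 6626/235
  p_4/q_4 = 372353/13206
q_3 = 235 ≤ 287 < 13206 = q_4, so the answer is 6626/235.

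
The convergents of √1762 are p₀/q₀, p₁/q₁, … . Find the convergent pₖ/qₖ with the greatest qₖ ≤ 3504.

√1762 = [41; 1, 40, 1, 82, …] (period length 4).
Convergents:
  p_0/q_0 = 41/1
  p_1/q_1 = 42/1
  p_2/q_2 = 1721/41
  p_3/q_3 = 1763/42
  p_4/q_4 = 146287/3485
  p_5/q_5 = 148050/3527
q_4 = 3485 ≤ 3504 < 3527 = q_5, so the answer is 146287/3485.

146287/3485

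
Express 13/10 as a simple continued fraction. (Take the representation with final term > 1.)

13 = 1*10 + 3
10 = 3*3 + 1
3 = 3*1 + 0  (stop)
So 13/10 = [1; 3, 3].

[1; 3, 3]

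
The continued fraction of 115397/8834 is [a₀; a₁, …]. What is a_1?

15

115397 = 13·8834 + 555   →  a_0 = 13
8834 = 15·555 + 509   →  a_1 = 15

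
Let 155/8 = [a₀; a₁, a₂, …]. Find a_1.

155 = 19·8 + 3   →  a_0 = 19
8 = 2·3 + 2   →  a_1 = 2

2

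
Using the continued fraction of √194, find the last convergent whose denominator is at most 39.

√194 = [13; 1, 12, 1, 26, …] (period length 4).
Convergents:
  p_0/q_0 = 13/1
  p_1/q_1 = 14/1
  p_2/q_2 = 181/13
  p_3/q_3 = 195/14
  p_4/q_4 = 5251/377
q_3 = 14 ≤ 39 < 377 = q_4, so the answer is 195/14.

195/14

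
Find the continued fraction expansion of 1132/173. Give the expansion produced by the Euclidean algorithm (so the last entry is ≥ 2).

[6; 1, 1, 5, 3, 1, 3]

1132 = 6*173 + 94
173 = 1*94 + 79
94 = 1*79 + 15
79 = 5*15 + 4
15 = 3*4 + 3
4 = 1*3 + 1
3 = 3*1 + 0  (stop)
So 1132/173 = [6; 1, 1, 5, 3, 1, 3].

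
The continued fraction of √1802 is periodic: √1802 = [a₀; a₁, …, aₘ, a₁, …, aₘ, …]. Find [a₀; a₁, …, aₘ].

a₀ = ⌊√1802⌋ = 42.
With m₀=0, d₀=1 and mₖ₊₁ = dₖaₖ − mₖ, dₖ₊₁ = (n − mₖ₊₁²)/dₖ, aₖ₊₁ = ⌊(a₀+mₖ₊₁)/dₖ₊₁⌋:
  k=1: m=42, d=38, a=2
  k=2: m=34, d=17, a=4
  k=3: m=34, d=38, a=2
  k=4: m=42, d=1, a=84
d=1 and a=2a₀=84 at k=4, so the next step gives (m, d) = (42, 38) again — its k=1 value — and the period has length 4.

[42; 2, 4, 2, 84]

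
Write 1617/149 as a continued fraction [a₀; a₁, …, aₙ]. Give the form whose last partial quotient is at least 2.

1617 = 10·149 + 127
149 = 1·127 + 22
127 = 5·22 + 17
22 = 1·17 + 5
17 = 3·5 + 2
5 = 2·2 + 1
2 = 2·1 + 0  (stop)
So 1617/149 = [10; 1, 5, 1, 3, 2, 2].

[10; 1, 5, 1, 3, 2, 2]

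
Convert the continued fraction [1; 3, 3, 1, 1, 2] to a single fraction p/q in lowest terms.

Fold from the inside: start with 2/1.
  1 + 1/2 = 3/2
  1 + 2/3 = 5/3
  3 + 3/5 = 18/5
  3 + 5/18 = 59/18
  1 + 18/59 = 77/59

77/59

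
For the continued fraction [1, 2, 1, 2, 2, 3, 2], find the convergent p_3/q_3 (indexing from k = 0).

Using pₖ = aₖpₖ₋₁ + pₖ₋₂, qₖ = aₖqₖ₋₁ + qₖ₋₂ (with p₋₁=1, p₋₂=0, q₋₁=0, q₋₂=1):
  k=0: a=1, p=1, q=1
  k=1: a=2, p=3, q=2
  k=2: a=1, p=4, q=3
  k=3: a=2, p=11, q=8

11/8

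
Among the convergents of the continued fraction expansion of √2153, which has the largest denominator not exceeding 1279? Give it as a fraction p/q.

43106/929

√2153 = [46; 2, 2, 92, …] (period length 3).
Convergents:
  p_0/q_0 = 46/1
  p_1/q_1 = 93/2
  p_2/q_2 = 232/5
  p_3/q_3 = 21437/462
  p_4/q_4 = 43106/929
  p_5/q_5 = 107649/2320
q_4 = 929 ≤ 1279 < 2320 = q_5, so the answer is 43106/929.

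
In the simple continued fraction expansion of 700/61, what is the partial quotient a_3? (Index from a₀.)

700 = 11·61 + 29   →  a_0 = 11
61 = 2·29 + 3   →  a_1 = 2
29 = 9·3 + 2   →  a_2 = 9
3 = 1·2 + 1   →  a_3 = 1

1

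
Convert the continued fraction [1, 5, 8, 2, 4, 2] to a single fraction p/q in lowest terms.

1034/865

Fold from the inside: start with 2/1.
  4 + 1/2 = 9/2
  2 + 2/9 = 20/9
  8 + 9/20 = 169/20
  5 + 20/169 = 865/169
  1 + 169/865 = 1034/865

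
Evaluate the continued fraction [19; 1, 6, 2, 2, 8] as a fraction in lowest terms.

Using pₖ = aₖpₖ₋₁ + pₖ₋₂ and qₖ = aₖqₖ₋₁ + qₖ₋₂:
  k=0: a=19, p=19, q=1
  k=1: a=1, p=20, q=1
  k=2: a=6, p=139, q=7
  k=3: a=2, p=298, q=15
  k=4: a=2, p=735, q=37
  k=5: a=8, p=6178, q=311

6178/311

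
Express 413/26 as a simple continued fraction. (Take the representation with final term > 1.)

[15; 1, 7, 1, 2]

413 = 15×26 + 23
26 = 1×23 + 3
23 = 7×3 + 2
3 = 1×2 + 1
2 = 2×1 + 0  (stop)
So 413/26 = [15; 1, 7, 1, 2].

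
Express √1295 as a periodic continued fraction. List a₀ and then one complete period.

[35; 1, 70]

a₀ = ⌊√1295⌋ = 35.
With m₀=0, d₀=1 and mₖ₊₁ = dₖaₖ − mₖ, dₖ₊₁ = (n − mₖ₊₁²)/dₖ, aₖ₊₁ = ⌊(a₀+mₖ₊₁)/dₖ₊₁⌋:
  k=1: m=35, d=70, a=1
  k=2: m=35, d=1, a=70
d=1 and a=2a₀=70 at k=2, so the next step gives (m, d) = (35, 70) again — its k=1 value — and the period has length 2.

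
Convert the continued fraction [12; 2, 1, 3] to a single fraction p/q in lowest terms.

136/11

Fold from the inside: start with 3/1.
  1 + 1/3 = 4/3
  2 + 3/4 = 11/4
  12 + 4/11 = 136/11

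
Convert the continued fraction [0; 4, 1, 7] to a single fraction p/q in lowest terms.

8/39

Using pₖ = aₖpₖ₋₁ + pₖ₋₂ and qₖ = aₖqₖ₋₁ + qₖ₋₂:
  k=0: a=0, p=0, q=1
  k=1: a=4, p=1, q=4
  k=2: a=1, p=1, q=5
  k=3: a=7, p=8, q=39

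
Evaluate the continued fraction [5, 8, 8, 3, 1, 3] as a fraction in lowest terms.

5159/1007

Fold from the inside: start with 3/1.
  1 + 1/3 = 4/3
  3 + 3/4 = 15/4
  8 + 4/15 = 124/15
  8 + 15/124 = 1007/124
  5 + 124/1007 = 5159/1007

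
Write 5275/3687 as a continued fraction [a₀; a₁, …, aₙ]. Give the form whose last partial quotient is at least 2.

[1; 2, 3, 9, 3, 2, 3, 2]

5275 = 1·3687 + 1588
3687 = 2·1588 + 511
1588 = 3·511 + 55
511 = 9·55 + 16
55 = 3·16 + 7
16 = 2·7 + 2
7 = 3·2 + 1
2 = 2·1 + 0  (stop)
So 5275/3687 = [1; 2, 3, 9, 3, 2, 3, 2].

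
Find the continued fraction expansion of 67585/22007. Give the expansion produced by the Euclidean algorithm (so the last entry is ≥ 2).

[3; 14, 14, 11, 10]

67585 = 3×22007 + 1564
22007 = 14×1564 + 111
1564 = 14×111 + 10
111 = 11×10 + 1
10 = 10×1 + 0  (stop)
So 67585/22007 = [3; 14, 14, 11, 10].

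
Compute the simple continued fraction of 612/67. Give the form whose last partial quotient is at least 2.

[9; 7, 2, 4]

612 = 9×67 + 9
67 = 7×9 + 4
9 = 2×4 + 1
4 = 4×1 + 0  (stop)
So 612/67 = [9; 7, 2, 4].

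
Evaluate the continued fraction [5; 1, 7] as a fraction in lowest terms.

Using pₖ = aₖpₖ₋₁ + pₖ₋₂ and qₖ = aₖqₖ₋₁ + qₖ₋₂:
  k=0: a=5, p=5, q=1
  k=1: a=1, p=6, q=1
  k=2: a=7, p=47, q=8

47/8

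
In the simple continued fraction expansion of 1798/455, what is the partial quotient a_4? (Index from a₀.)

1798 = 3·455 + 433   →  a_0 = 3
455 = 1·433 + 22   →  a_1 = 1
433 = 19·22 + 15   →  a_2 = 19
22 = 1·15 + 7   →  a_3 = 1
15 = 2·7 + 1   →  a_4 = 2

2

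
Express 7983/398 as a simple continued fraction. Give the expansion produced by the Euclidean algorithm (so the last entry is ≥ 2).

[20; 17, 3, 3, 2]

7983 = 20·398 + 23
398 = 17·23 + 7
23 = 3·7 + 2
7 = 3·2 + 1
2 = 2·1 + 0  (stop)
So 7983/398 = [20; 17, 3, 3, 2].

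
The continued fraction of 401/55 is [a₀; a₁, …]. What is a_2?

2

401 = 7·55 + 16   →  a_0 = 7
55 = 3·16 + 7   →  a_1 = 3
16 = 2·7 + 2   →  a_2 = 2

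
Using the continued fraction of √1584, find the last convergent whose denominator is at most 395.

15681/394

√1584 = [39; 1, 3, 1, 78, …] (period length 4).
Convergents:
  p_0/q_0 = 39/1
  p_1/q_1 = 40/1
  p_2/q_2 = 159/4
  p_3/q_3 = 199/5
  p_4/q_4 = 15681/394
  p_5/q_5 = 15880/399
q_4 = 394 ≤ 395 < 399 = q_5, so the answer is 15681/394.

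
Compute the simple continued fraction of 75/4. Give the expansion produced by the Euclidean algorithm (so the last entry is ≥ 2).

[18; 1, 3]

75 = 18×4 + 3
4 = 1×3 + 1
3 = 3×1 + 0  (stop)
So 75/4 = [18; 1, 3].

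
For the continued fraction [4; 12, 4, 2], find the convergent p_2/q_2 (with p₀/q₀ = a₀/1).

Using pₖ = aₖpₖ₋₁ + pₖ₋₂, qₖ = aₖqₖ₋₁ + qₖ₋₂ (with p₋₁=1, p₋₂=0, q₋₁=0, q₋₂=1):
  k=0: a=4, p=4, q=1
  k=1: a=12, p=49, q=12
  k=2: a=4, p=200, q=49

200/49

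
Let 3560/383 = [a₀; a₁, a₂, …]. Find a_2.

3560 = 9·383 + 113   →  a_0 = 9
383 = 3·113 + 44   →  a_1 = 3
113 = 2·44 + 25   →  a_2 = 2

2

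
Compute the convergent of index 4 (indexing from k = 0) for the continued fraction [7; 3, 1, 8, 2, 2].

537/74

Using pₖ = aₖpₖ₋₁ + pₖ₋₂, qₖ = aₖqₖ₋₁ + qₖ₋₂ (with p₋₁=1, p₋₂=0, q₋₁=0, q₋₂=1):
  k=0: a=7, p=7, q=1
  k=1: a=3, p=22, q=3
  k=2: a=1, p=29, q=4
  k=3: a=8, p=254, q=35
  k=4: a=2, p=537, q=74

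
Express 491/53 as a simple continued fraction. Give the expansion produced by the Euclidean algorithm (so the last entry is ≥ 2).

491 = 9*53 + 14
53 = 3*14 + 11
14 = 1*11 + 3
11 = 3*3 + 2
3 = 1*2 + 1
2 = 2*1 + 0  (stop)
So 491/53 = [9; 3, 1, 3, 1, 2].

[9; 3, 1, 3, 1, 2]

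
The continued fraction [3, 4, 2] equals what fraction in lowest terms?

29/9

Fold from the inside: start with 2/1.
  4 + 1/2 = 9/2
  3 + 2/9 = 29/9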